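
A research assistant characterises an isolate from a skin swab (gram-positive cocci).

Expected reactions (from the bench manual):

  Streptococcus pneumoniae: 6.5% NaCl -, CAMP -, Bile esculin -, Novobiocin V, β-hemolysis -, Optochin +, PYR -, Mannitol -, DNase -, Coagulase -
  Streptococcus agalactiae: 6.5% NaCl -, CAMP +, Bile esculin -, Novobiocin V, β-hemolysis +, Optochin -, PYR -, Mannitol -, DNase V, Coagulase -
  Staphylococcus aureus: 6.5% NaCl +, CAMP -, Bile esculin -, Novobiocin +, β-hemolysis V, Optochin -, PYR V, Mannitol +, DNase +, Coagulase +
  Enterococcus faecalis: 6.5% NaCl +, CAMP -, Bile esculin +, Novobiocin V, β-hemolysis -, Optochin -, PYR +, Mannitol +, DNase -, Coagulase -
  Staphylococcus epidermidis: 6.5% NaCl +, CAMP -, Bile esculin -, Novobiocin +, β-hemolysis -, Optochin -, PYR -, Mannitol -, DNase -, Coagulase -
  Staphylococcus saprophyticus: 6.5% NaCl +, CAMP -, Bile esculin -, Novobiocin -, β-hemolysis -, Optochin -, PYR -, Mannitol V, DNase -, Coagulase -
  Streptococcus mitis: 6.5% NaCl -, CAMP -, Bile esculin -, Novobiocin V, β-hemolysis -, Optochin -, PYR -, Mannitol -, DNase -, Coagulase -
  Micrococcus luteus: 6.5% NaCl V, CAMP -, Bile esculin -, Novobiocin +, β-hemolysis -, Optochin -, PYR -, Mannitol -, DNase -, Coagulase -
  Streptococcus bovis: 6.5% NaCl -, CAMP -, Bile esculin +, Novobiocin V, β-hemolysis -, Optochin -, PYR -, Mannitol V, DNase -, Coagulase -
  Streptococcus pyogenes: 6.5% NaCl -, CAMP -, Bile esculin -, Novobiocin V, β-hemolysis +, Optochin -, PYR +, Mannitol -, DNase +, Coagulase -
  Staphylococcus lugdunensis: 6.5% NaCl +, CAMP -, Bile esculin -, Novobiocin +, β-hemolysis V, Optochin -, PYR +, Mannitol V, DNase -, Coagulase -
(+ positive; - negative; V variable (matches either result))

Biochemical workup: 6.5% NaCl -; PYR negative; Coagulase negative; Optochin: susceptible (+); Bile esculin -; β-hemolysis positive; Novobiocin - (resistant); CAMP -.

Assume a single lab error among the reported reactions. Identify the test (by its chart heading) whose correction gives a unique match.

β-hemolysis

As reported, no row in the chart matches all 8 reactions.
Reversing β-hemolysis (to -) → unique match: Streptococcus pneumoniae.
Reversing CAMP → still no organism matches.
Reversing Bile esculin → still no organism matches.
Reversing Optochin → still no organism matches.
Reversing 6.5% NaCl → still no organism matches.
Reversing PYR → still no organism matches.
Reversing Novobiocin → still no organism matches.
Reversing Coagulase → still no organism matches.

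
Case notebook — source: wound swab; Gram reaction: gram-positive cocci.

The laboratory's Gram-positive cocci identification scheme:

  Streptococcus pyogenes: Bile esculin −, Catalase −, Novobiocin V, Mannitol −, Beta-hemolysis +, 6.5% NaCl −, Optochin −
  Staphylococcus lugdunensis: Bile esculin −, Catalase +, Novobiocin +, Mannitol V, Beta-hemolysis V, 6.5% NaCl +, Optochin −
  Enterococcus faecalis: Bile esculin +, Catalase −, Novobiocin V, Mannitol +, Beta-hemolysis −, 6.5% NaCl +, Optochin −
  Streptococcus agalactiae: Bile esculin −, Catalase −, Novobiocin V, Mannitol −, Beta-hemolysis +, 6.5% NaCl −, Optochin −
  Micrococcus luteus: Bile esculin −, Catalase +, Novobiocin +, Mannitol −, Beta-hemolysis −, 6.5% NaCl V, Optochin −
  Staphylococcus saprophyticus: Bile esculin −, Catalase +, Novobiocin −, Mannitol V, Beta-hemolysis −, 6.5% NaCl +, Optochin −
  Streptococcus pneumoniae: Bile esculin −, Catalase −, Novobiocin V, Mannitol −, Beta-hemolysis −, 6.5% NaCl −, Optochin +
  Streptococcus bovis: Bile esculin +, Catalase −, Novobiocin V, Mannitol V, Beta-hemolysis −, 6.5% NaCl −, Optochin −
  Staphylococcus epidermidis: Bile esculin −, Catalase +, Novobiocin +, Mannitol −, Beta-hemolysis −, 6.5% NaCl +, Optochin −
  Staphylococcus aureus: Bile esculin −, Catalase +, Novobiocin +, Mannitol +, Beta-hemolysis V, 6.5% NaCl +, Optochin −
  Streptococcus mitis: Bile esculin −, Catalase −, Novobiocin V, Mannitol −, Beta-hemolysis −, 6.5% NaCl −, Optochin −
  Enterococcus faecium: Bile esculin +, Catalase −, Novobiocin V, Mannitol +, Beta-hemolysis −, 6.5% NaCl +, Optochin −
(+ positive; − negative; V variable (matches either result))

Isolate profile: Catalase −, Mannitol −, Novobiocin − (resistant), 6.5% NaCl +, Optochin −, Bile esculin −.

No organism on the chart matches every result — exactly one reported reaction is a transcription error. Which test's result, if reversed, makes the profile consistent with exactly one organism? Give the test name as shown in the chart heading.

Catalase

As reported, no row in the chart matches all 6 reactions.
Reversing Optochin → still no organism matches.
Reversing Novobiocin → still no organism matches.
Reversing Bile esculin → still no organism matches.
Reversing Catalase (to +) → unique match: Staphylococcus saprophyticus.
Reversing 6.5% NaCl → 3 organisms match (not unique).
Reversing Mannitol → still no organism matches.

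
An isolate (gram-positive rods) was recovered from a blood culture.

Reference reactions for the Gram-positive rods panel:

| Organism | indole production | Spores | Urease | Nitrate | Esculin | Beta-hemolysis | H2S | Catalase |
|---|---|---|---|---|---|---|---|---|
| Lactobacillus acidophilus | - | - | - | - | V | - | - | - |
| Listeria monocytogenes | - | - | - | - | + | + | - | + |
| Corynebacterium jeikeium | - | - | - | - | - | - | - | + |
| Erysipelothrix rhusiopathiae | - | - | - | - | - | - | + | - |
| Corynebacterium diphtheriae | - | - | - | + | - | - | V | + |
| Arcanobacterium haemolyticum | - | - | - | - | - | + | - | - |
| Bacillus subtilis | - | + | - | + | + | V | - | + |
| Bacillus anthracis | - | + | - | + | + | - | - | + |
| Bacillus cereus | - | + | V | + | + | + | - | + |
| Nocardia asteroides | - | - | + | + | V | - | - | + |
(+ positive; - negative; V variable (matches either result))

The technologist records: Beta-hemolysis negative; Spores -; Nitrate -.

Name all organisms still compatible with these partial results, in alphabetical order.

Corynebacterium jeikeium, Erysipelothrix rhusiopathiae, Lactobacillus acidophilus

Spores -: excludes Bacillus subtilis, Bacillus anthracis, Bacillus cereus — 7 left.
Nitrate -: excludes Corynebacterium diphtheriae, Nocardia asteroides — 5 left.
Beta-hemolysis -: excludes Listeria monocytogenes, Arcanobacterium haemolyticum — 3 left.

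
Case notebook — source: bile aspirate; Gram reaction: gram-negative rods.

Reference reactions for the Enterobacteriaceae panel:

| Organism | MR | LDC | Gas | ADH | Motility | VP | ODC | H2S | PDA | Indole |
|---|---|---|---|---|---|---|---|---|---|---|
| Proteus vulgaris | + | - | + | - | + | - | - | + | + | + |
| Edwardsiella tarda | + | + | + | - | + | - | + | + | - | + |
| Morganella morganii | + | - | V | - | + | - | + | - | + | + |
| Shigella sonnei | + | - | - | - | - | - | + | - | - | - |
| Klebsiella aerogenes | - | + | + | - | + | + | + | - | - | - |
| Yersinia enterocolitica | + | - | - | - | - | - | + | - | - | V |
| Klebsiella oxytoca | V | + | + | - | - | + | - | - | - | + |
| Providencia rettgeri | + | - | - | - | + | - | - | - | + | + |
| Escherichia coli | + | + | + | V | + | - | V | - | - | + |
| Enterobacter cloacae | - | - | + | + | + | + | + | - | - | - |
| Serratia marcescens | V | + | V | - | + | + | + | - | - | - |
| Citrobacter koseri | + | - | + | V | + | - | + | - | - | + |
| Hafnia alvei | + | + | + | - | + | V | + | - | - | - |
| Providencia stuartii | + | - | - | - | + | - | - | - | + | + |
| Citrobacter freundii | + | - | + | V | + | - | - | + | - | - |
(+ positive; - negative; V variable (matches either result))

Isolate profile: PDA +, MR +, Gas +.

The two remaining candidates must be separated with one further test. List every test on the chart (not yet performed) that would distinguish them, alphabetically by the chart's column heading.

Gas +: excludes Shigella sonnei, Yersinia enterocolitica, Providencia rettgeri, Providencia stuartii — 11 left.
MR +: excludes Klebsiella aerogenes, Enterobacter cloacae — 9 left.
PDA +: excludes 7 organisms — 2 left.
Two candidates remain: Morganella morganii and Proteus vulgaris.
  LDC: - vs - — same for both, does not separate.
  ADH: - vs - — same for both, does not separate.
  Motility: + vs + — same for both, does not separate.
  VP: - vs - — same for both, does not separate.
  ODC: Morganella morganii +, Proteus vulgaris - — discriminates.
  H2S: Morganella morganii -, Proteus vulgaris + — discriminates.
  Indole: + vs + — same for both, does not separate.

H2S, ODC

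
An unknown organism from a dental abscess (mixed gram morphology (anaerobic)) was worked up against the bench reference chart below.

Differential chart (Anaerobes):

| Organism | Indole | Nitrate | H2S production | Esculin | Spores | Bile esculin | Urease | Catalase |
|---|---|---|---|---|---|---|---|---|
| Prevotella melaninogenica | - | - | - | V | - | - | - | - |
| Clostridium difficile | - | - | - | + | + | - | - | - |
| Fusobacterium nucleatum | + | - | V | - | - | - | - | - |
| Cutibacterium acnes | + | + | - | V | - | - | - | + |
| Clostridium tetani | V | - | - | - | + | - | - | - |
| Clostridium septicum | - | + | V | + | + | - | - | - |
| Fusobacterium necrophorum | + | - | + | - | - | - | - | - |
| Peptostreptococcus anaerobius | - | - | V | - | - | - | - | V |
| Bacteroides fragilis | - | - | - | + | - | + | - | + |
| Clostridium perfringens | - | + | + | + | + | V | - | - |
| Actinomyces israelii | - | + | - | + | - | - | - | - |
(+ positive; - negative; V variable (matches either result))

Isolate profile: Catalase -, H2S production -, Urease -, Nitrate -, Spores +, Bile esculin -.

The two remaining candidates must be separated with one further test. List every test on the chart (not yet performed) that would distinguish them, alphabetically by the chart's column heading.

Spores +: excludes 7 organisms — 4 left.
Bile esculin -: all 4 remaining candidates are consistent.
Catalase -: all 4 remaining candidates are consistent.
H2S production -: excludes Clostridium perfringens — 3 left.
Urease -: all 3 remaining candidates are consistent.
Nitrate -: excludes Clostridium septicum — 2 left.
Two candidates remain: Clostridium difficile and Clostridium tetani.
  Indole: - vs V — variable for at least one, does not separate.
  Esculin: Clostridium difficile +, Clostridium tetani - — discriminates.

Esculin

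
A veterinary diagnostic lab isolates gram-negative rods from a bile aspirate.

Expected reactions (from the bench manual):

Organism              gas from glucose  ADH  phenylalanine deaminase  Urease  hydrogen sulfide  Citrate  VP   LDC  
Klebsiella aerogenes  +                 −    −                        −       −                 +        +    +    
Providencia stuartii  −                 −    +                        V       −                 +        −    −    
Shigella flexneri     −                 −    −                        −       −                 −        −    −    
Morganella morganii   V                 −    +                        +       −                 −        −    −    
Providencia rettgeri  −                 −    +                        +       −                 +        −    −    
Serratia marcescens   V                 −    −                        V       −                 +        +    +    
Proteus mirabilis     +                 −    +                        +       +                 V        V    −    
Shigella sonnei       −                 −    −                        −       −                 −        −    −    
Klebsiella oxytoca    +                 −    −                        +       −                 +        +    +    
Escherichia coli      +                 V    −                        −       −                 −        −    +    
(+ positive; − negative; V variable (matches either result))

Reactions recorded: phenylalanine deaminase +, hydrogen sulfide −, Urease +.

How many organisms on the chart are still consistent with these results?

Urease +: excludes Klebsiella aerogenes, Shigella flexneri, Shigella sonnei, Escherichia coli — 6 left.
hydrogen sulfide −: excludes Proteus mirabilis — 5 left.
phenylalanine deaminase +: excludes Serratia marcescens, Klebsiella oxytoca — 3 left.
Still consistent: Morganella morganii, Providencia rettgeri, Providencia stuartii.

3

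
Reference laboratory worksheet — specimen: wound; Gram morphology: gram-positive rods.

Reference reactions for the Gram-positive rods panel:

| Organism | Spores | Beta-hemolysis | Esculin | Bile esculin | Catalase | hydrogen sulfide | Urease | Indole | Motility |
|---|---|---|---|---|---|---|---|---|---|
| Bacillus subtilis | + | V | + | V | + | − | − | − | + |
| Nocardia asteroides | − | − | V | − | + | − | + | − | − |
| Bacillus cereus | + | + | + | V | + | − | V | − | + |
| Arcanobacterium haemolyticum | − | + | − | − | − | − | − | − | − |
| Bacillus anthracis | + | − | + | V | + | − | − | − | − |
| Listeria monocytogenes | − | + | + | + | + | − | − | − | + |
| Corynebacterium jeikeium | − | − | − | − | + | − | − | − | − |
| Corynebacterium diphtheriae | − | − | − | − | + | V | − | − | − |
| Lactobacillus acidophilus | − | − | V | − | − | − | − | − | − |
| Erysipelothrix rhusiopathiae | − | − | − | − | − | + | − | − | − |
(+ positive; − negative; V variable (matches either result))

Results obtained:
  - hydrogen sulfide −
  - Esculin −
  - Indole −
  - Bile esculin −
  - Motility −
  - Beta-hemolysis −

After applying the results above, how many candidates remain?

Esculin −: excludes Bacillus subtilis, Bacillus cereus, Bacillus anthracis, Listeria monocytogenes — 6 left.
Motility −: all 6 remaining candidates are consistent.
hydrogen sulfide −: excludes Erysipelothrix rhusiopathiae — 5 left.
Indole −: all 5 remaining candidates are consistent.
Bile esculin −: all 5 remaining candidates are consistent.
Beta-hemolysis −: excludes Arcanobacterium haemolyticum — 4 left.
Still consistent: Corynebacterium diphtheriae, Corynebacterium jeikeium, Lactobacillus acidophilus, Nocardia asteroides.

4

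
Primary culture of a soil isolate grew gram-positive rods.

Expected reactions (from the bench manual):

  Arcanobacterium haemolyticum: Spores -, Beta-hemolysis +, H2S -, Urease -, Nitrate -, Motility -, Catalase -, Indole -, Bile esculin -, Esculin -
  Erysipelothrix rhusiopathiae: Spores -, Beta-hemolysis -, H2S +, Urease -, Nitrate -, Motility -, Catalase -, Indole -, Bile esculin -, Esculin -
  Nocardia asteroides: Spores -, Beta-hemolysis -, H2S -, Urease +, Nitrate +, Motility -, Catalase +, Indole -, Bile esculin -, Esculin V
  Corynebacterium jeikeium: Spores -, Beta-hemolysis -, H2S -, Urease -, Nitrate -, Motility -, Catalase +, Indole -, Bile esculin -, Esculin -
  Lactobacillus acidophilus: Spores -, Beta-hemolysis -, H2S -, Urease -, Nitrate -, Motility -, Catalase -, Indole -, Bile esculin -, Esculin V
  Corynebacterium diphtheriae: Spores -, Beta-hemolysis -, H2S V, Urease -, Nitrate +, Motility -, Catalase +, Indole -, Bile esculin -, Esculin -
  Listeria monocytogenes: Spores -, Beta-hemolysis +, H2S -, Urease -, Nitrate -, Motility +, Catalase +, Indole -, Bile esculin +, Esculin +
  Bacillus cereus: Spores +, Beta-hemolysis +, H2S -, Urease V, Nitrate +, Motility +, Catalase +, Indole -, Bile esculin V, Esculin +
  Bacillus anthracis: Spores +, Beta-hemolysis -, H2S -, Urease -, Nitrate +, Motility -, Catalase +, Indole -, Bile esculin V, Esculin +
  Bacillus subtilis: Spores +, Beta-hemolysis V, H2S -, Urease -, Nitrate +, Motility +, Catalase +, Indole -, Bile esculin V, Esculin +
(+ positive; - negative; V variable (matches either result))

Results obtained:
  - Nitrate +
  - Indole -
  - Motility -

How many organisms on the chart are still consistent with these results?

3

Motility -: excludes Listeria monocytogenes, Bacillus cereus, Bacillus subtilis — 7 left.
Indole -: all 7 remaining candidates are consistent.
Nitrate +: excludes Arcanobacterium haemolyticum, Erysipelothrix rhusiopathiae, Corynebacterium jeikeium, Lactobacillus acidophilus — 3 left.
Still consistent: Bacillus anthracis, Corynebacterium diphtheriae, Nocardia asteroides.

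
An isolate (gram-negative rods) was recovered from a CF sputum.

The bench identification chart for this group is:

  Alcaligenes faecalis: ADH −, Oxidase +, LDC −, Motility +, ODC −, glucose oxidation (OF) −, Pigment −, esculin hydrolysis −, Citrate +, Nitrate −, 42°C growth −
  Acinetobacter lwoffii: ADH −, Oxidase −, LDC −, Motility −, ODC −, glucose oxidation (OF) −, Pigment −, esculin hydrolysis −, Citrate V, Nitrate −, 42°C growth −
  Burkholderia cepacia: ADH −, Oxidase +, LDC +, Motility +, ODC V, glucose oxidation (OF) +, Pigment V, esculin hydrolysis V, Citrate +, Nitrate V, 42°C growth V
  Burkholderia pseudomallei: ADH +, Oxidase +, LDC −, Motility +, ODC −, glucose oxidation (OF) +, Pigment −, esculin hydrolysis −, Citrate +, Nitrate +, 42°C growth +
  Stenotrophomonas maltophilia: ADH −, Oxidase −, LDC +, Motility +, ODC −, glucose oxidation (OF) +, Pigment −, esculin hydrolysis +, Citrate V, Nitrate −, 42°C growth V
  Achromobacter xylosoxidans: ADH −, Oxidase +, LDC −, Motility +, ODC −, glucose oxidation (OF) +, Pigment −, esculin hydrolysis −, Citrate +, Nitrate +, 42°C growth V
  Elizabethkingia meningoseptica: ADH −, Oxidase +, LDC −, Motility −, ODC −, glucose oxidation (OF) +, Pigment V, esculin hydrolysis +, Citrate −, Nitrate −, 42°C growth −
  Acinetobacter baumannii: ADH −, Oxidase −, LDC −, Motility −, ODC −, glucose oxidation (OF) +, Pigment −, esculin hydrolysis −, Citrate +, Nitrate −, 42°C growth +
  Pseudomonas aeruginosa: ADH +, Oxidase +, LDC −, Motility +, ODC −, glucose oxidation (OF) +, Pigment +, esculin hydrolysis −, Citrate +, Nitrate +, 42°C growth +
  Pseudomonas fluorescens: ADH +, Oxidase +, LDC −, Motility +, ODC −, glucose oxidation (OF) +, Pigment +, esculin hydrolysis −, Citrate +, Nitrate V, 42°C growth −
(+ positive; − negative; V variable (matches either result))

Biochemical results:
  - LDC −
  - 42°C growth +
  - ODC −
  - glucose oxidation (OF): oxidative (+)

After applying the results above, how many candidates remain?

4

glucose oxidation (OF) +: excludes Alcaligenes faecalis, Acinetobacter lwoffii — 8 left.
LDC −: excludes Burkholderia cepacia, Stenotrophomonas maltophilia — 6 left.
ODC −: all 6 remaining candidates are consistent.
42°C growth +: excludes Elizabethkingia meningoseptica, Pseudomonas fluorescens — 4 left.
Still consistent: Achromobacter xylosoxidans, Acinetobacter baumannii, Burkholderia pseudomallei, Pseudomonas aeruginosa.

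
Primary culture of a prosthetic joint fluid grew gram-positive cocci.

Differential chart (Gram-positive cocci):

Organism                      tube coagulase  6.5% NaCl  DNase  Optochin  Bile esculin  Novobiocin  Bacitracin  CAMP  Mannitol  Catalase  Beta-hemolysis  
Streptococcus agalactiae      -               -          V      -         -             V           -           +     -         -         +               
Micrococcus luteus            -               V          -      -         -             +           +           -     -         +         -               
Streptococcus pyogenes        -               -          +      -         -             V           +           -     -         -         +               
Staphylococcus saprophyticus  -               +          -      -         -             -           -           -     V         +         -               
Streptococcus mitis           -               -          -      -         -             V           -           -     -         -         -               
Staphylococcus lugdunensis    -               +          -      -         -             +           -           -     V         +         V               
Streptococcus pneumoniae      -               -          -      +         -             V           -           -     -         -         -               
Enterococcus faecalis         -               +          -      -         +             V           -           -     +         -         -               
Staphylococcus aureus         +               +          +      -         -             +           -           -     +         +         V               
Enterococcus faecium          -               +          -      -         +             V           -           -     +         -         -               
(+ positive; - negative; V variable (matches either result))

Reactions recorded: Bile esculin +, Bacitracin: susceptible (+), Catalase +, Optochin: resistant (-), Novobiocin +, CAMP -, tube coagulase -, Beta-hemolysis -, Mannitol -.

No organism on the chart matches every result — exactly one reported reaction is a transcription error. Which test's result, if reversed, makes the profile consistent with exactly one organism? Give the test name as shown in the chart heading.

Bile esculin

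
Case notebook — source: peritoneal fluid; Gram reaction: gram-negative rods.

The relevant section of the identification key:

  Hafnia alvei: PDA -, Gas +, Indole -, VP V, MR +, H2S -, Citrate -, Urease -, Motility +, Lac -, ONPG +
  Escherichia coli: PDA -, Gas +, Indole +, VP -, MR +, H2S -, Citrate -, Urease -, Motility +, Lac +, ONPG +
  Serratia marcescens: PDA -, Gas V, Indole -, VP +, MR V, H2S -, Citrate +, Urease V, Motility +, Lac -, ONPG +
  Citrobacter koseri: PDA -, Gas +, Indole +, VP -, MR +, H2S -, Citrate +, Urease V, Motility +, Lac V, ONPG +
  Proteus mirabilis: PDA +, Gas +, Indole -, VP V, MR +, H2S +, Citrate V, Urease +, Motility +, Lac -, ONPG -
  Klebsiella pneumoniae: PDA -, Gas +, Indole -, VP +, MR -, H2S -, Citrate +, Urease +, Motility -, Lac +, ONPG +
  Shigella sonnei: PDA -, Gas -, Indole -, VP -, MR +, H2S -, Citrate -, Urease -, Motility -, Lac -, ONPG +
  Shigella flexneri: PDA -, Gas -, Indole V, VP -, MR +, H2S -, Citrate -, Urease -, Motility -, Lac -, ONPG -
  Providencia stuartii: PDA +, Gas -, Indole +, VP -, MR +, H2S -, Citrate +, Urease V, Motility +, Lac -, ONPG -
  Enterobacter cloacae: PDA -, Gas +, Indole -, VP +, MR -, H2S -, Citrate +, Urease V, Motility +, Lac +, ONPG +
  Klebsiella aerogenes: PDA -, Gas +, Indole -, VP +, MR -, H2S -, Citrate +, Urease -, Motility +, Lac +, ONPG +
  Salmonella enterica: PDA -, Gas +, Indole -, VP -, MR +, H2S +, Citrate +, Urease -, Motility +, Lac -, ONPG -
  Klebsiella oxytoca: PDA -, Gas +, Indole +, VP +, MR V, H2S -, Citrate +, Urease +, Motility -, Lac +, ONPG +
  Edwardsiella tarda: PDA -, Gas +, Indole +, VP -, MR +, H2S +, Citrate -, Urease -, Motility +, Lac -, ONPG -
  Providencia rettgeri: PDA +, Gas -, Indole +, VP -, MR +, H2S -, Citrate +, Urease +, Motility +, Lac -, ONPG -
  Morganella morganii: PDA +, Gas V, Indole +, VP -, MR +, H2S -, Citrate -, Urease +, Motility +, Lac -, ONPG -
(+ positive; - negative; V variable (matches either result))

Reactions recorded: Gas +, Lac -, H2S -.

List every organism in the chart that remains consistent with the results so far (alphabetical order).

Citrobacter koseri, Hafnia alvei, Morganella morganii, Serratia marcescens

Lac -: excludes 5 organisms — 11 left.
Gas +: excludes Shigella sonnei, Shigella flexneri, Providencia stuartii, Providencia rettgeri — 7 left.
H2S -: excludes Proteus mirabilis, Salmonella enterica, Edwardsiella tarda — 4 left.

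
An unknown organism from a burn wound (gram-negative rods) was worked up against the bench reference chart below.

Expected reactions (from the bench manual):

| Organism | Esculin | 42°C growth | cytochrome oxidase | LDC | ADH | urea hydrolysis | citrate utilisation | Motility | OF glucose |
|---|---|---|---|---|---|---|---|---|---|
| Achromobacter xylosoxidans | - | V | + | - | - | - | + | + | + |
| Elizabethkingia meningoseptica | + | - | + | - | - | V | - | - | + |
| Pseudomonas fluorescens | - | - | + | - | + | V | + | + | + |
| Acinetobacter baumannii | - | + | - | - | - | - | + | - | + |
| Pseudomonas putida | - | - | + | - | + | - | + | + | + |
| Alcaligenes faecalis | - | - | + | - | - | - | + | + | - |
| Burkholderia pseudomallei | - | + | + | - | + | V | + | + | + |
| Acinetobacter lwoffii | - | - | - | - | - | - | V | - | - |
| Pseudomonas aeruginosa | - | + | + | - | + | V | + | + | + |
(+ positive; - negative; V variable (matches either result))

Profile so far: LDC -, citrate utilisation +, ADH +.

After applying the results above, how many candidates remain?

citrate utilisation +: excludes Elizabethkingia meningoseptica — 8 left.
ADH +: excludes Achromobacter xylosoxidans, Acinetobacter baumannii, Alcaligenes faecalis, Acinetobacter lwoffii — 4 left.
LDC -: all 4 remaining candidates are consistent.
Still consistent: Burkholderia pseudomallei, Pseudomonas aeruginosa, Pseudomonas fluorescens, Pseudomonas putida.

4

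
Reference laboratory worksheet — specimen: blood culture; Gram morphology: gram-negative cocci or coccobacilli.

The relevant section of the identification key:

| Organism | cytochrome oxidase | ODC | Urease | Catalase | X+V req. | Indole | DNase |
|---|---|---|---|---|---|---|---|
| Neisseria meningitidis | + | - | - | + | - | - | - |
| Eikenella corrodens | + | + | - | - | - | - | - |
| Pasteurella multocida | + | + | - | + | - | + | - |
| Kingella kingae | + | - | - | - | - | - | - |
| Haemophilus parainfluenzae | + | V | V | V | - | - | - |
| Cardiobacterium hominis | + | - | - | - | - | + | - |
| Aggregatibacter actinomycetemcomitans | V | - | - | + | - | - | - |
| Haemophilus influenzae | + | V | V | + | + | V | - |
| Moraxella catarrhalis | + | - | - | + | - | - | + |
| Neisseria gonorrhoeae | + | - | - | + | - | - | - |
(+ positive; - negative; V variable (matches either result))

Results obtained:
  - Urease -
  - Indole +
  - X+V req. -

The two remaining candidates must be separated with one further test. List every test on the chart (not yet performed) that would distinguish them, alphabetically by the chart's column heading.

Catalase, ODC

Indole +: excludes 7 organisms — 3 left.
X+V req. -: excludes Haemophilus influenzae — 2 left.
Urease -: all 2 remaining candidates are consistent.
Two candidates remain: Cardiobacterium hominis and Pasteurella multocida.
  cytochrome oxidase: + vs + — same for both, does not separate.
  ODC: Cardiobacterium hominis -, Pasteurella multocida + — discriminates.
  Catalase: Cardiobacterium hominis -, Pasteurella multocida + — discriminates.
  DNase: - vs - — same for both, does not separate.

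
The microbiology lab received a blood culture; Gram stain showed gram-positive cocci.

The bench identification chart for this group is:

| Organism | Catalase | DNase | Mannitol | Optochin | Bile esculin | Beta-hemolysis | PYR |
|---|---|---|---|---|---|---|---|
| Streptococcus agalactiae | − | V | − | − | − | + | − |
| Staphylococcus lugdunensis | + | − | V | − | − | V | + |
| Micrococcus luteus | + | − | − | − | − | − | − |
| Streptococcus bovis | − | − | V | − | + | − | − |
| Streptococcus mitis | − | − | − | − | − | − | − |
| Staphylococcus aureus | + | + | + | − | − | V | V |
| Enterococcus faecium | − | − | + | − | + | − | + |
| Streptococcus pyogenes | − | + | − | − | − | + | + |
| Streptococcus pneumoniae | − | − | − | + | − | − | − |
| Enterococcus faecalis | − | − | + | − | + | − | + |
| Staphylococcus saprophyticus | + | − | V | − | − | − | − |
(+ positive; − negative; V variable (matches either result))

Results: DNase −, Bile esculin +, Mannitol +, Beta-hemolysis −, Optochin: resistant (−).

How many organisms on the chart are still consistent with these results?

3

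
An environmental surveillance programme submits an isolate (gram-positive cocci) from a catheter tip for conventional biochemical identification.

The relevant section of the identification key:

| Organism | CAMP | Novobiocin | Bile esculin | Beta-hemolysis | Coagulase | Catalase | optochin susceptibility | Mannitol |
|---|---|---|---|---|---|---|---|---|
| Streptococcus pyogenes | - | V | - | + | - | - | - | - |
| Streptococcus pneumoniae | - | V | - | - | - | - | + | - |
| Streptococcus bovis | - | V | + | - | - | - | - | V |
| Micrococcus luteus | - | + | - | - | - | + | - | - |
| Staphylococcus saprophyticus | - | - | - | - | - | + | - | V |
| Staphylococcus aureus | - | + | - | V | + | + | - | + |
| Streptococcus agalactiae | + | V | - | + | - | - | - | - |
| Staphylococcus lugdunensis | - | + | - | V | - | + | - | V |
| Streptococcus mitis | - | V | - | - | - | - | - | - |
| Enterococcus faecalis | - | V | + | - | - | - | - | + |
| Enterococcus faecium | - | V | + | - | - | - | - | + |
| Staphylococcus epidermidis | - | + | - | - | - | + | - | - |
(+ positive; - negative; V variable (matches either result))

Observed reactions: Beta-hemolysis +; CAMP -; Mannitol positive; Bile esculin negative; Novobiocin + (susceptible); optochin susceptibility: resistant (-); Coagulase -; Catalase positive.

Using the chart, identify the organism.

optochin susceptibility -: excludes Streptococcus pneumoniae — 11 left.
CAMP -: excludes Streptococcus agalactiae — 10 left.
Beta-hemolysis +: excludes 7 organisms — 3 left.
Bile esculin -: all 3 remaining candidates are consistent.
Mannitol +: excludes Streptococcus pyogenes — 2 left.
Catalase +: all 2 remaining candidates are consistent.
Coagulase -: excludes Staphylococcus aureus — 1 left.
Novobiocin +: the one remaining candidate is consistent.

Staphylococcus lugdunensis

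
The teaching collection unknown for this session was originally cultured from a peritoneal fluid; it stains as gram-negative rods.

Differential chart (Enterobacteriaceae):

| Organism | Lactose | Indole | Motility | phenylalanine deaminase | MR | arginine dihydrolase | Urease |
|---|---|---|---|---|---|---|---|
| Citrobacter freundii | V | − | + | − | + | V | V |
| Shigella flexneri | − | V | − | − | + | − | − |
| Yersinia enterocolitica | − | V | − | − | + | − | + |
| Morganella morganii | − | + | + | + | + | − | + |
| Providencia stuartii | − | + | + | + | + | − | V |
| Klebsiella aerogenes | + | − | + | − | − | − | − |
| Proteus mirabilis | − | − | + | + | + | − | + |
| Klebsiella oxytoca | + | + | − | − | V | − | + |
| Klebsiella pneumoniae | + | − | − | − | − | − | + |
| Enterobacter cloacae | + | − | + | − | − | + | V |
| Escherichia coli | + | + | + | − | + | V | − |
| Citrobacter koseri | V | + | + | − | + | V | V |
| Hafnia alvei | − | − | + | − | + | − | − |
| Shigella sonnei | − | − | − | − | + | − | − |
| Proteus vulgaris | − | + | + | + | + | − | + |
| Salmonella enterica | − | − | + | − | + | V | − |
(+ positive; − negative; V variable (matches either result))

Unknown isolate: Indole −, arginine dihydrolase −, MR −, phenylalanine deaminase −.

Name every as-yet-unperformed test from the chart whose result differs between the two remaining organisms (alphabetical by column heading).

MR −: excludes 12 organisms — 4 left.
phenylalanine deaminase −: all 4 remaining candidates are consistent.
arginine dihydrolase −: excludes Enterobacter cloacae — 3 left.
Indole −: excludes Klebsiella oxytoca — 2 left.
Two candidates remain: Klebsiella aerogenes and Klebsiella pneumoniae.
  Lactose: + vs + — same for both, does not separate.
  Motility: Klebsiella aerogenes +, Klebsiella pneumoniae − — discriminates.
  Urease: Klebsiella aerogenes −, Klebsiella pneumoniae + — discriminates.

Motility, Urease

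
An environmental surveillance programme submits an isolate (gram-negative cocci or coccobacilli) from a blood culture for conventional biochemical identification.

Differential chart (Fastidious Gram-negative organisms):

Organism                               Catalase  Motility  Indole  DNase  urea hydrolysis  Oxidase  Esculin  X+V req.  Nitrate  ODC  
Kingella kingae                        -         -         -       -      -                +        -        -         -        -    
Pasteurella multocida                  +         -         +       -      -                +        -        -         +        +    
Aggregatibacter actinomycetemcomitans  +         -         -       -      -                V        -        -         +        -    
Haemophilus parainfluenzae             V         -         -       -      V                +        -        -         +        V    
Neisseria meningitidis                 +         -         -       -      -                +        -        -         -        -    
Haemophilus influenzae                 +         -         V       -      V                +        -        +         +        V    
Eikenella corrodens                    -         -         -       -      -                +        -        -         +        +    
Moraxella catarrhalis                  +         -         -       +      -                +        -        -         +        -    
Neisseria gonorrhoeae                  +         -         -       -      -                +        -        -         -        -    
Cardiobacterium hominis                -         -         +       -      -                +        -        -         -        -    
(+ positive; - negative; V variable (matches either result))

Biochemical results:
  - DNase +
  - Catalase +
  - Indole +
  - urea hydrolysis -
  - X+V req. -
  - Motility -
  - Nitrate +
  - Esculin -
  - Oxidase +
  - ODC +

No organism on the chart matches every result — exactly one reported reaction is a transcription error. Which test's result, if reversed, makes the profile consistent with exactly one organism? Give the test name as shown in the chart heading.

DNase

As reported, no row in the chart matches all 10 reactions.
Reversing Motility → still no organism matches.
Reversing X+V req. → still no organism matches.
Reversing Indole → still no organism matches.
Reversing Esculin → still no organism matches.
Reversing ODC → still no organism matches.
Reversing DNase (to -) → unique match: Pasteurella multocida.
Reversing urea hydrolysis → still no organism matches.
Reversing Oxidase → still no organism matches.
Reversing Nitrate → still no organism matches.
Reversing Catalase → still no organism matches.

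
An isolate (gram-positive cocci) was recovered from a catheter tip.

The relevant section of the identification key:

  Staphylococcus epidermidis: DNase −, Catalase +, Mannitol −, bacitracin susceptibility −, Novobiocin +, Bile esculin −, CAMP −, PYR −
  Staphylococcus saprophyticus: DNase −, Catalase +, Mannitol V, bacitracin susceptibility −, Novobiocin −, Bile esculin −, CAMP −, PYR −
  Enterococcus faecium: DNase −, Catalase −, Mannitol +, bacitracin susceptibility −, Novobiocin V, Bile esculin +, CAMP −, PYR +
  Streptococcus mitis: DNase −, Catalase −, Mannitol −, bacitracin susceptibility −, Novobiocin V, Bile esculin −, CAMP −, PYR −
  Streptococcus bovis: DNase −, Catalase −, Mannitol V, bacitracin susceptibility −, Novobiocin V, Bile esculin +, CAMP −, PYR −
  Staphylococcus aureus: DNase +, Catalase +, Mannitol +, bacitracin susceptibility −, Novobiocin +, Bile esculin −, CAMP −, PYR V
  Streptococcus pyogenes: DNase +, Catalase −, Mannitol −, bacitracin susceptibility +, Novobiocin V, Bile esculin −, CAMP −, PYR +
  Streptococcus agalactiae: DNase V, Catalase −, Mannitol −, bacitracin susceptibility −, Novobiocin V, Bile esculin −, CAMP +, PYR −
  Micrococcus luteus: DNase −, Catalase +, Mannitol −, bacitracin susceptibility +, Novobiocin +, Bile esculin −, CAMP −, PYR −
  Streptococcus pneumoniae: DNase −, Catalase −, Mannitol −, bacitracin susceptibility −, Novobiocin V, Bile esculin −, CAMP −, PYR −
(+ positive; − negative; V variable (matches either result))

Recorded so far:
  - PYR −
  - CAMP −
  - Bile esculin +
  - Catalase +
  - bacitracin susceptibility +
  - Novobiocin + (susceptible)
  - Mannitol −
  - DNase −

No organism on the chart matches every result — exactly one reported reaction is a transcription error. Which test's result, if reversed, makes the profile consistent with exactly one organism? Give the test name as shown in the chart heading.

As reported, no row in the chart matches all 8 reactions.
Reversing DNase → still no organism matches.
Reversing Bile esculin (to −) → unique match: Micrococcus luteus.
Reversing Catalase → still no organism matches.
Reversing bacitracin susceptibility → still no organism matches.
Reversing Novobiocin → still no organism matches.
Reversing CAMP → still no organism matches.
Reversing Mannitol → still no organism matches.
Reversing PYR → still no organism matches.

Bile esculin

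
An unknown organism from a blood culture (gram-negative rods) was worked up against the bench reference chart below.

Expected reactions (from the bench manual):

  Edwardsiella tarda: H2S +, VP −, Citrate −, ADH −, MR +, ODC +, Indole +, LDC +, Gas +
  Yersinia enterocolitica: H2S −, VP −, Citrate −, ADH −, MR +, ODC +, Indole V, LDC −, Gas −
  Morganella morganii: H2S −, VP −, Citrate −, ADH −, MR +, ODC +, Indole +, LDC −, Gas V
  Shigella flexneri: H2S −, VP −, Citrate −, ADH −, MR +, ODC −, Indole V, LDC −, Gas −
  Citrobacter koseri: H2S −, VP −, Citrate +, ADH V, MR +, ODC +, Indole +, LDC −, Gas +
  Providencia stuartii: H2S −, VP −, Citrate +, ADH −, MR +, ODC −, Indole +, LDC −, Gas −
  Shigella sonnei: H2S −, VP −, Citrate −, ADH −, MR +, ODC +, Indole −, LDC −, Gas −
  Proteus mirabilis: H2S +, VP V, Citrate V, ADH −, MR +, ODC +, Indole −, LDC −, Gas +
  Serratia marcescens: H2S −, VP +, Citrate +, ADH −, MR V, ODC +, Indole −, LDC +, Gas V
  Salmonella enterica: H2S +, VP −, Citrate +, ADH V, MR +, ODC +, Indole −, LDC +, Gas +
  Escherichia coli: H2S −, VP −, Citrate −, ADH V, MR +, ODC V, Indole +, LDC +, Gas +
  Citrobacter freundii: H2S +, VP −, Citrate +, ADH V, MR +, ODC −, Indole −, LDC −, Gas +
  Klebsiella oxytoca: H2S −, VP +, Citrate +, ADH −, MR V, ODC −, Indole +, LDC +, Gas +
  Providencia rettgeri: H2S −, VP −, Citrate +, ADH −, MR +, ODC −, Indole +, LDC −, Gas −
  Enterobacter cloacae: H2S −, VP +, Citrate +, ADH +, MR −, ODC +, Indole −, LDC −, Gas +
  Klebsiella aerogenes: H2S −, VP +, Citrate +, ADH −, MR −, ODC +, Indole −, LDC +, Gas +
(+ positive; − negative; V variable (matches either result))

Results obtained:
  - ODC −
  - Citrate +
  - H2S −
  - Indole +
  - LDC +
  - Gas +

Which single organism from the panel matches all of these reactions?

LDC +: excludes 10 organisms — 6 left.
ODC −: excludes Edwardsiella tarda, Serratia marcescens, Salmonella enterica, Klebsiella aerogenes — 2 left.
Indole +: all 2 remaining candidates are consistent.
Gas +: all 2 remaining candidates are consistent.
H2S −: all 2 remaining candidates are consistent.
Citrate +: excludes Escherichia coli — 1 left.

Klebsiella oxytoca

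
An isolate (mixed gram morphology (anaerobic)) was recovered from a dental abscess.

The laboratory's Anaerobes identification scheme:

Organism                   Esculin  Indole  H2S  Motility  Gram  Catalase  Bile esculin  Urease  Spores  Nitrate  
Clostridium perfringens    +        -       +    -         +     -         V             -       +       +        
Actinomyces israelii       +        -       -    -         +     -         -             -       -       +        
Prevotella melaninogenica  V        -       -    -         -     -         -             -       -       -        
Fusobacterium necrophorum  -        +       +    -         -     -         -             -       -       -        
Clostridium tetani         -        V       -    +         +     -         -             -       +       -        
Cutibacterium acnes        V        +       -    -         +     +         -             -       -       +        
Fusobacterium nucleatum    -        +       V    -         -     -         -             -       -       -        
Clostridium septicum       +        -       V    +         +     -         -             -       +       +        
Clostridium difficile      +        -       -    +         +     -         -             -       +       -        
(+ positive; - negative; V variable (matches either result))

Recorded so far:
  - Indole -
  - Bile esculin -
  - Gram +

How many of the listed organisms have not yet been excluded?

Gram +: excludes Prevotella melaninogenica, Fusobacterium necrophorum, Fusobacterium nucleatum — 6 left.
Indole -: excludes Cutibacterium acnes — 5 left.
Bile esculin -: all 5 remaining candidates are consistent.
Still consistent: Actinomyces israelii, Clostridium difficile, Clostridium perfringens, Clostridium septicum, Clostridium tetani.

5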